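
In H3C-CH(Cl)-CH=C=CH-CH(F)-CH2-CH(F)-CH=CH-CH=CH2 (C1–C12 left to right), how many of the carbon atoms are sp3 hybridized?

C1: sp3 ✓
C2: sp3 ✓
C3: sp2
C4: sp
C5: sp2
C6: sp3 ✓
C7: sp3 ✓
C8: sp3 ✓
C9: sp2
C10: sp2
C11: sp2
C12: sp2
C1, C2, C6, C7, C8 → 5 sp3 carbons.

5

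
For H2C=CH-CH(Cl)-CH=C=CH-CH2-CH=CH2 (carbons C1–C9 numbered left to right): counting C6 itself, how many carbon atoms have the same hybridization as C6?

6

C6 is sp2 (one π bond).
C1: sp2 ✓
C2: sp2 ✓
C3: sp3
C4: sp2 ✓
C5: sp
C6: sp2 ✓
C7: sp3
C8: sp2 ✓
C9: sp2 ✓
6 carbons are sp2.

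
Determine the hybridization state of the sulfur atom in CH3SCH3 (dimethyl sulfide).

The sulfur atom: 2 σ bonds and 2 lone pairs — 4 electron domains, sp3.

sp³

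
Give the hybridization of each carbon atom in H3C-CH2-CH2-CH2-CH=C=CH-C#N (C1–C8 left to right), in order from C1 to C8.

C1 is sp3: 4 σ bonds, 4 electron-density regions.
C2 carries 4 σ bonds, giving a steric number of 4, so it is sp3.
C3 has 4 σ bonds: steric number 4 → sp3.
C4 carries 4 σ bonds, giving a steric number of 4, so it is sp3.
C5 carries 3 σ bonds, plus one π bond, giving a steric number of 3, so it is sp2.
C6 — 2 σ bonds, plus two π bonds. Steric number 2, so sp.
C7 — 3 σ bonds, plus one π bond. Steric number 3, so sp2.
C8 — 2 σ bonds, plus two π bonds. Steric number 2, so sp.

C1 sp3, C2 sp3, C3 sp3, C4 sp3, C5 sp2, C6 sp, C7 sp2, C8 sp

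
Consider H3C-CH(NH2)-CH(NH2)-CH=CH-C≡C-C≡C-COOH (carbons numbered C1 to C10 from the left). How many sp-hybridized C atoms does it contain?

C1: sp3
C2: sp3
C3: sp3
C4: sp2
C5: sp2
C6: sp ✓
C7: sp ✓
C8: sp ✓
C9: sp ✓
C10: sp2
C6, C7, C8, C9 → 4 sp carbons.

4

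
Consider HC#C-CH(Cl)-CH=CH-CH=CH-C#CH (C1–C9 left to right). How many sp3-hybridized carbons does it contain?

C1: sp
C2: sp
C3: sp3 ✓
C4: sp2
C5: sp2
C6: sp2
C7: sp2
C8: sp
C9: sp
C3 → 1 sp3 carbon.

1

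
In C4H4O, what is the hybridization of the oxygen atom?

sp²

One O lone pair is in the aromatic π system (p orbital), the other is in an sp2 hybrid in the ring plane; O has two σ bonds + one in-plane lone pair → sp2.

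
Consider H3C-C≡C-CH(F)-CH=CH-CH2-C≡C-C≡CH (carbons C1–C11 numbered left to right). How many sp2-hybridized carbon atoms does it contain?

C1: sp3
C2: sp
C3: sp
C4: sp3
C5: sp2 ✓
C6: sp2 ✓
C7: sp3
C8: sp
C9: sp
C10: sp
C11: sp
C5, C6 → 2 sp2 carbons.

2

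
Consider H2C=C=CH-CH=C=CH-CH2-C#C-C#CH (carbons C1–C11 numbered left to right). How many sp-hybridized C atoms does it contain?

6

C1: sp2
C2: sp ✓
C3: sp2
C4: sp2
C5: sp ✓
C6: sp2
C7: sp3
C8: sp ✓
C9: sp ✓
C10: sp ✓
C11: sp ✓
C2, C5, C8, C9, C10, C11 → 6 sp carbons.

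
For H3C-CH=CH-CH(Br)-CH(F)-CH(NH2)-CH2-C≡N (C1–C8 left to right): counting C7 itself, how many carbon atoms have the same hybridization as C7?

C7 is sp3 (only σ bonds).
C1: sp3 ✓
C2: sp2
C3: sp2
C4: sp3 ✓
C5: sp3 ✓
C6: sp3 ✓
C7: sp3 ✓
C8: sp
5 carbons are sp3.

5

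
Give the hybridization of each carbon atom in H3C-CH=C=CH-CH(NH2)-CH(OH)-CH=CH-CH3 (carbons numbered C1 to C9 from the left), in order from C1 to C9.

C1 sp3, C2 sp2, C3 sp, C4 sp2, C5 sp3, C6 sp3, C7 sp2, C8 sp2, C9 sp3

C1 — 4 σ bonds. Steric number 4, so sp3.
C2 — 3 σ bonds, plus one π bond. Steric number 3, so sp2.
C3: 2 σ bonds, plus two π bonds — 2 electron domains, sp.
C4: 3 σ bonds, plus one π bond — 3 electron domains, sp2.
C5 is sp3: 4 σ bonds, 4 electron-density regions.
C6: 4 σ bonds — 4 electron domains, sp3.
C7 has 3 σ bonds, plus one π bond: steric number 3 → sp2.
C8 (3 σ bonds, plus one π bond) has steric number 3: sp2.
C9 carries 4 σ bonds, giving a steric number of 4, so it is sp3.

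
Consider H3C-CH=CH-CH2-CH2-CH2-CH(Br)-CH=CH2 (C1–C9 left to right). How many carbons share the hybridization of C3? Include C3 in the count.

4

C3 is sp2 (one π bond).
C1: sp3
C2: sp2 ✓
C3: sp2 ✓
C4: sp3
C5: sp3
C6: sp3
C7: sp3
C8: sp2 ✓
C9: sp2 ✓
4 carbons are sp2.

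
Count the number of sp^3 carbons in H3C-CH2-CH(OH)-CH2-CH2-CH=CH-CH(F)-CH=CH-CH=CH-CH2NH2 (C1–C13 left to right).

7

C1: sp3 ✓
C2: sp3 ✓
C3: sp3 ✓
C4: sp3 ✓
C5: sp3 ✓
C6: sp2
C7: sp2
C8: sp3 ✓
C9: sp2
C10: sp2
C11: sp2
C12: sp2
C13: sp3 ✓
C1, C2, C3, C4, C5, C8, C13 → 7 sp3 carbons.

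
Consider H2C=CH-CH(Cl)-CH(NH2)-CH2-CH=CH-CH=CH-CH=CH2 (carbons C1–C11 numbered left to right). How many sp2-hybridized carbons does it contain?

8

C1: sp2 ✓
C2: sp2 ✓
C3: sp3
C4: sp3
C5: sp3
C6: sp2 ✓
C7: sp2 ✓
C8: sp2 ✓
C9: sp2 ✓
C10: sp2 ✓
C11: sp2 ✓
C1, C2, C6, C7, C8, C9, C10, C11 → 8 sp2 carbons.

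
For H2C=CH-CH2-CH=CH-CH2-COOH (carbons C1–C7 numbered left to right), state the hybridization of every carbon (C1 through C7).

C1 sp2, C2 sp2, C3 sp3, C4 sp2, C5 sp2, C6 sp3, C7 sp2

C1 (3 σ bonds, plus one π bond) has steric number 3: sp2.
C2 is sp2: 3 σ bonds, plus one π bond, 3 electron-density regions.
C3 is sp3: 4 σ bonds, 4 electron-density regions.
C4: 3 σ bonds, plus one π bond — 3 electron domains, sp2.
C5 (3 σ bonds, plus one π bond) has steric number 3: sp2.
C6 carries 4 σ bonds, giving a steric number of 4, so it is sp3.
C7: 3 σ bonds, plus one π bond; 3 regions of electron density → sp2.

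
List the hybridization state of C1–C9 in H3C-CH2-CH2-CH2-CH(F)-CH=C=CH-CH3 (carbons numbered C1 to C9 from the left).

C1 (4 σ bonds) has steric number 4: sp3.
C2: 4 σ bonds; 4 regions of electron density → sp3.
C3 is sp3: 4 σ bonds, 4 electron-density regions.
C4 has 4 σ bonds: steric number 4 → sp3.
C5: 4 σ bonds; 4 regions of electron density → sp3.
C6: 3 σ bonds, plus one π bond; 3 regions of electron density → sp2.
C7 has 2 σ bonds, plus two π bonds: steric number 2 → sp.
C8 carries 3 σ bonds, plus one π bond, giving a steric number of 3, so it is sp2.
C9 is sp3: 4 σ bonds, 4 electron-density regions.

C1 sp3, C2 sp3, C3 sp3, C4 sp3, C5 sp3, C6 sp2, C7 sp, C8 sp2, C9 sp3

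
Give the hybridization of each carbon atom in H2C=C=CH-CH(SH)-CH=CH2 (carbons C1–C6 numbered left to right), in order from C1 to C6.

C1 — 3 σ bonds, plus one π bond. Steric number 3, so sp2.
C2: 2 σ bonds, plus two π bonds — 2 electron domains, sp.
C3 is sp2: 3 σ bonds, plus one π bond, 3 electron-density regions.
C4 (4 σ bonds) has steric number 4: sp3.
C5 (3 σ bonds, plus one π bond) has steric number 3: sp2.
C6: 3 σ bonds, plus one π bond — 3 electron domains, sp2.

C1 sp2, C2 sp, C3 sp2, C4 sp3, C5 sp2, C6 sp2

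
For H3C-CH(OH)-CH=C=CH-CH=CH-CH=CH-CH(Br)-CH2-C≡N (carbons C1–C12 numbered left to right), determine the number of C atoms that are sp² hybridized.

C1: sp3
C2: sp3
C3: sp2 ✓
C4: sp
C5: sp2 ✓
C6: sp2 ✓
C7: sp2 ✓
C8: sp2 ✓
C9: sp2 ✓
C10: sp3
C11: sp3
C12: sp
C3, C5, C6, C7, C8, C9 → 6 sp2 carbons.

6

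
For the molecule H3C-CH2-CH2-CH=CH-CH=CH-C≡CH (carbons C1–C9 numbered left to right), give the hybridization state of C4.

C4: 3 σ bonds, plus one π bond; 3 regions of electron density → sp2.

sp^2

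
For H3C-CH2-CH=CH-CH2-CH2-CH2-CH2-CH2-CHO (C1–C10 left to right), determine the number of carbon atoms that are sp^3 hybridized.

C1: sp3 ✓
C2: sp3 ✓
C3: sp2
C4: sp2
C5: sp3 ✓
C6: sp3 ✓
C7: sp3 ✓
C8: sp3 ✓
C9: sp3 ✓
C10: sp2
C1, C2, C5, C6, C7, C8, C9 → 7 sp3 carbons.

7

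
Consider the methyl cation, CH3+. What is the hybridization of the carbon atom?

Three σ bonds to H, empty p orbital → sp2, trigonal planar.

sp²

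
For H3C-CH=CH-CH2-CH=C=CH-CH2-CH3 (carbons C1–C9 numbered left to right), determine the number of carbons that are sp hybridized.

C1: sp3
C2: sp2
C3: sp2
C4: sp3
C5: sp2
C6: sp ✓
C7: sp2
C8: sp3
C9: sp3
C6 → 1 sp carbon.

1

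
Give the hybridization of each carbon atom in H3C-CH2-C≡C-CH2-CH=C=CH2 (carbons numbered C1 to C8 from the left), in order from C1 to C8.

C1 — 4 σ bonds. Steric number 4, so sp3.
C2: 4 σ bonds; 4 regions of electron density → sp3.
C3: 2 σ bonds, plus two π bonds — 2 electron domains, sp.
C4 (2 σ bonds, plus two π bonds) has steric number 2: sp.
C5 is sp3: 4 σ bonds, 4 electron-density regions.
C6: 3 σ bonds, plus one π bond — 3 electron domains, sp2.
C7 is sp: 2 σ bonds, plus two π bonds, 2 electron-density regions.
C8 carries 3 σ bonds, plus one π bond, giving a steric number of 3, so it is sp2.

C1 sp3, C2 sp3, C3 sp, C4 sp, C5 sp3, C6 sp2, C7 sp, C8 sp2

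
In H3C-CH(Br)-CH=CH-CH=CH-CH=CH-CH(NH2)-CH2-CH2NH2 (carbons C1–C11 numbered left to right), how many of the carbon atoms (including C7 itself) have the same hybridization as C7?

6

C7 is sp2 (one π bond).
C1: sp3
C2: sp3
C3: sp2 ✓
C4: sp2 ✓
C5: sp2 ✓
C6: sp2 ✓
C7: sp2 ✓
C8: sp2 ✓
C9: sp3
C10: sp3
C11: sp3
6 carbons are sp2.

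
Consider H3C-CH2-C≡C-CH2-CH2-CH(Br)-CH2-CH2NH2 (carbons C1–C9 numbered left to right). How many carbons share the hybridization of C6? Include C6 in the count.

C6 is sp3 (only σ bonds).
C1: sp3 ✓
C2: sp3 ✓
C3: sp
C4: sp
C5: sp3 ✓
C6: sp3 ✓
C7: sp3 ✓
C8: sp3 ✓
C9: sp3 ✓
7 carbons are sp3.

7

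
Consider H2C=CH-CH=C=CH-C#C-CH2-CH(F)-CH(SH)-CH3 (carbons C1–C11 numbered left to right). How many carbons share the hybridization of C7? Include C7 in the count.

3

C7 is sp (two π bonds).
C1: sp2
C2: sp2
C3: sp2
C4: sp ✓
C5: sp2
C6: sp ✓
C7: sp ✓
C8: sp3
C9: sp3
C10: sp3
C11: sp3
3 carbons are sp.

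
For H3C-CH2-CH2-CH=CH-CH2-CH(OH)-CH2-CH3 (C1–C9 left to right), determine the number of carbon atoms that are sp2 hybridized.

2

C1: sp3
C2: sp3
C3: sp3
C4: sp2 ✓
C5: sp2 ✓
C6: sp3
C7: sp3
C8: sp3
C9: sp3
C4, C5 → 2 sp2 carbons.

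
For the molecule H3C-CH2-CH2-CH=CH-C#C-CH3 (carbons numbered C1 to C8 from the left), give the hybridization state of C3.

sp3

C3 — 4 σ bonds. Steric number 4, so sp3.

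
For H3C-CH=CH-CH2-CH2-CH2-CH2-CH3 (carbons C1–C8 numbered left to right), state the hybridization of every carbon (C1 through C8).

C1 sp3, C2 sp2, C3 sp2, C4 sp3, C5 sp3, C6 sp3, C7 sp3, C8 sp3

C1 is sp3: 4 σ bonds, 4 electron-density regions.
C2 (3 σ bonds, plus one π bond) has steric number 3: sp2.
C3 is sp2: 3 σ bonds, plus one π bond, 3 electron-density regions.
C4 (4 σ bonds) has steric number 4: sp3.
C5: 4 σ bonds; 4 regions of electron density → sp3.
C6 is sp3: 4 σ bonds, 4 electron-density regions.
C7 has 4 σ bonds: steric number 4 → sp3.
C8 is sp3: 4 σ bonds, 4 electron-density regions.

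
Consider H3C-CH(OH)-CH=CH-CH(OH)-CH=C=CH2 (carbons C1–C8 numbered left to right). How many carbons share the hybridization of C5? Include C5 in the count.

3

C5 is sp3 (only σ bonds).
C1: sp3 ✓
C2: sp3 ✓
C3: sp2
C4: sp2
C5: sp3 ✓
C6: sp2
C7: sp
C8: sp2
3 carbons are sp3.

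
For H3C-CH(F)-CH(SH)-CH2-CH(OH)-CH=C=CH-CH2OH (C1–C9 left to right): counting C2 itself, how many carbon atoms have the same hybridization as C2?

C2 is sp3 (only σ bonds).
C1: sp3 ✓
C2: sp3 ✓
C3: sp3 ✓
C4: sp3 ✓
C5: sp3 ✓
C6: sp2
C7: sp
C8: sp2
C9: sp3 ✓
6 carbons are sp3.

6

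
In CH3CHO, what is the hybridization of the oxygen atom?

The oxygen atom carries 1 σ bond and 2 lone pairs, plus one π bond, giving a steric number of 3, so it is sp2.

sp^2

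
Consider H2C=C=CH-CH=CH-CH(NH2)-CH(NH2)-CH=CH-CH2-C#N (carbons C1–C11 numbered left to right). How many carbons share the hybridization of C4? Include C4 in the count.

6

C4 is sp2 (one π bond).
C1: sp2 ✓
C2: sp
C3: sp2 ✓
C4: sp2 ✓
C5: sp2 ✓
C6: sp3
C7: sp3
C8: sp2 ✓
C9: sp2 ✓
C10: sp3
C11: sp
6 carbons are sp2.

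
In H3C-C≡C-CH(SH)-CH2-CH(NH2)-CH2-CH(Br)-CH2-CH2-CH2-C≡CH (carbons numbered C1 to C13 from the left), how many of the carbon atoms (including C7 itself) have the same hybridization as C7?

9

C7 is sp3 (only σ bonds).
C1: sp3 ✓
C2: sp
C3: sp
C4: sp3 ✓
C5: sp3 ✓
C6: sp3 ✓
C7: sp3 ✓
C8: sp3 ✓
C9: sp3 ✓
C10: sp3 ✓
C11: sp3 ✓
C12: sp
C13: sp
9 carbons are sp3.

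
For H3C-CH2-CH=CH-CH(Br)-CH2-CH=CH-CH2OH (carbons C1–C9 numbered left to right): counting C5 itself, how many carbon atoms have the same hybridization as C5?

5

C5 is sp3 (only σ bonds).
C1: sp3 ✓
C2: sp3 ✓
C3: sp2
C4: sp2
C5: sp3 ✓
C6: sp3 ✓
C7: sp2
C8: sp2
C9: sp3 ✓
5 carbons are sp3.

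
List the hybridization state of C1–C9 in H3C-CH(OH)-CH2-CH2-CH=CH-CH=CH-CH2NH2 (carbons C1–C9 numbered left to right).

C1 (4 σ bonds) has steric number 4: sp3.
C2 carries 4 σ bonds, giving a steric number of 4, so it is sp3.
C3 has 4 σ bonds: steric number 4 → sp3.
C4 has 4 σ bonds: steric number 4 → sp3.
C5 has 3 σ bonds, plus one π bond: steric number 3 → sp2.
C6 carries 3 σ bonds, plus one π bond, giving a steric number of 3, so it is sp2.
C7 — 3 σ bonds, plus one π bond. Steric number 3, so sp2.
C8 is sp2: 3 σ bonds, plus one π bond, 3 electron-density regions.
C9: 4 σ bonds — 4 electron domains, sp3.

C1 sp3, C2 sp3, C3 sp3, C4 sp3, C5 sp2, C6 sp2, C7 sp2, C8 sp2, C9 sp3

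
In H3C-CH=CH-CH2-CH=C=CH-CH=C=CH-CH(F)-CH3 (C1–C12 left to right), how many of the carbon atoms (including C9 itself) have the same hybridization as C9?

2

C9 is sp (two π bonds).
C1: sp3
C2: sp2
C3: sp2
C4: sp3
C5: sp2
C6: sp ✓
C7: sp2
C8: sp2
C9: sp ✓
C10: sp2
C11: sp3
C12: sp3
2 carbons are sp.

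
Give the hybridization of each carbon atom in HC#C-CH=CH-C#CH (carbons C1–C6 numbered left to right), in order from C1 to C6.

C1 sp, C2 sp, C3 sp2, C4 sp2, C5 sp, C6 sp

C1: 2 σ bonds, plus two π bonds; 2 regions of electron density → sp.
C2: 2 σ bonds, plus two π bonds; 2 regions of electron density → sp.
C3 is sp2: 3 σ bonds, plus one π bond, 3 electron-density regions.
C4: 3 σ bonds, plus one π bond; 3 regions of electron density → sp2.
C5 (2 σ bonds, plus two π bonds) has steric number 2: sp.
C6 carries 2 σ bonds, plus two π bonds, giving a steric number of 2, so it is sp.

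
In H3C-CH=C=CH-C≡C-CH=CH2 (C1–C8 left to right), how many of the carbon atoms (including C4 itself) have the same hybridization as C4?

C4 is sp2 (one π bond).
C1: sp3
C2: sp2 ✓
C3: sp
C4: sp2 ✓
C5: sp
C6: sp
C7: sp2 ✓
C8: sp2 ✓
4 carbons are sp2.

4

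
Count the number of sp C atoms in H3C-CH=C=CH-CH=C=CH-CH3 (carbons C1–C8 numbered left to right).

2

C1: sp3
C2: sp2
C3: sp ✓
C4: sp2
C5: sp2
C6: sp ✓
C7: sp2
C8: sp3
C3, C6 → 2 sp carbons.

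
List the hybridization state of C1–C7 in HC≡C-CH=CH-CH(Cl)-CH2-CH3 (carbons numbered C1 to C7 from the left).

C1: 2 σ bonds, plus two π bonds — 2 electron domains, sp.
C2 (2 σ bonds, plus two π bonds) has steric number 2: sp.
C3 has 3 σ bonds, plus one π bond: steric number 3 → sp2.
C4 has 3 σ bonds, plus one π bond: steric number 3 → sp2.
C5 is sp3: 4 σ bonds, 4 electron-density regions.
C6 carries 4 σ bonds, giving a steric number of 4, so it is sp3.
C7 has 4 σ bonds: steric number 4 → sp3.

C1 sp, C2 sp, C3 sp2, C4 sp2, C5 sp3, C6 sp3, C7 sp3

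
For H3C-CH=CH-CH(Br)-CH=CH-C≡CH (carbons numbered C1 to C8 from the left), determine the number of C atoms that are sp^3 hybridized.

C1: sp3 ✓
C2: sp2
C3: sp2
C4: sp3 ✓
C5: sp2
C6: sp2
C7: sp
C8: sp
C1, C4 → 2 sp3 carbons.

2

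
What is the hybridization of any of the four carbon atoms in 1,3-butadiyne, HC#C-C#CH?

sp

Every carbon is part of a C≡C triple bond: two σ regions → sp.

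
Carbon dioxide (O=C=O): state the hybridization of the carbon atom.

sp

Two σ bonds, two π bonds → steric number 2 → sp.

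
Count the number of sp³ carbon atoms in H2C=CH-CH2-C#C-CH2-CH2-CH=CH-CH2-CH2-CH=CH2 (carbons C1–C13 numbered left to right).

C1: sp2
C2: sp2
C3: sp3 ✓
C4: sp
C5: sp
C6: sp3 ✓
C7: sp3 ✓
C8: sp2
C9: sp2
C10: sp3 ✓
C11: sp3 ✓
C12: sp2
C13: sp2
C3, C6, C7, C10, C11 → 5 sp3 carbons.

5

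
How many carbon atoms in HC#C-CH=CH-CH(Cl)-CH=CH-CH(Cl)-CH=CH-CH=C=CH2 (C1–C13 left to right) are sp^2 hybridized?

8

C1: sp
C2: sp
C3: sp2 ✓
C4: sp2 ✓
C5: sp3
C6: sp2 ✓
C7: sp2 ✓
C8: sp3
C9: sp2 ✓
C10: sp2 ✓
C11: sp2 ✓
C12: sp
C13: sp2 ✓
C3, C4, C6, C7, C9, C10, C11, C13 → 8 sp2 carbons.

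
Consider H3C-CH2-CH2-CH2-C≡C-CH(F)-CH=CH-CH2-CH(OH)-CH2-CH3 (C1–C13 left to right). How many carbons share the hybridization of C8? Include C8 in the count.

2

C8 is sp2 (one π bond).
C1: sp3
C2: sp3
C3: sp3
C4: sp3
C5: sp
C6: sp
C7: sp3
C8: sp2 ✓
C9: sp2 ✓
C10: sp3
C11: sp3
C12: sp3
C13: sp3
2 carbons are sp2.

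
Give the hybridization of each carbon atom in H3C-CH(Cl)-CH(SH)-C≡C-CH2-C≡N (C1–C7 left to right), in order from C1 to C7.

C1 sp3, C2 sp3, C3 sp3, C4 sp, C5 sp, C6 sp3, C7 sp

C1: 4 σ bonds; 4 regions of electron density → sp3.
C2 — 4 σ bonds. Steric number 4, so sp3.
C3 — 4 σ bonds. Steric number 4, so sp3.
C4: 2 σ bonds, plus two π bonds; 2 regions of electron density → sp.
C5 carries 2 σ bonds, plus two π bonds, giving a steric number of 2, so it is sp.
C6: 4 σ bonds — 4 electron domains, sp3.
C7 carries 2 σ bonds, plus two π bonds, giving a steric number of 2, so it is sp.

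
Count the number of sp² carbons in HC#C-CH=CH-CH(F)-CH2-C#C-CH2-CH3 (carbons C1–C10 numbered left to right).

2

C1: sp
C2: sp
C3: sp2 ✓
C4: sp2 ✓
C5: sp3
C6: sp3
C7: sp
C8: sp
C9: sp3
C10: sp3
C3, C4 → 2 sp2 carbons.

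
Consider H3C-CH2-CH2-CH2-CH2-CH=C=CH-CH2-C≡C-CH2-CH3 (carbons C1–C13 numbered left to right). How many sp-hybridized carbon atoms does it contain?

C1: sp3
C2: sp3
C3: sp3
C4: sp3
C5: sp3
C6: sp2
C7: sp ✓
C8: sp2
C9: sp3
C10: sp ✓
C11: sp ✓
C12: sp3
C13: sp3
C7, C10, C11 → 3 sp carbons.

3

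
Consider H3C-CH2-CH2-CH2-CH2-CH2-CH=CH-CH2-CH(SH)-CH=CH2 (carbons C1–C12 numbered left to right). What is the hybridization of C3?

C3 — 4 σ bonds. Steric number 4, so sp3.

sp³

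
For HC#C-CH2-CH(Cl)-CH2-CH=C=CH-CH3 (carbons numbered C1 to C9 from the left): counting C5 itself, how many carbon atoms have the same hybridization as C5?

C5 is sp3 (only σ bonds).
C1: sp
C2: sp
C3: sp3 ✓
C4: sp3 ✓
C5: sp3 ✓
C6: sp2
C7: sp
C8: sp2
C9: sp3 ✓
4 carbons are sp3.

4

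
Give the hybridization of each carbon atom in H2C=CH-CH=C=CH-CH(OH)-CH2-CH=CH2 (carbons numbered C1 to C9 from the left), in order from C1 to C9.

C1: 3 σ bonds, plus one π bond — 3 electron domains, sp2.
C2 is sp2: 3 σ bonds, plus one π bond, 3 electron-density regions.
C3 is sp2: 3 σ bonds, plus one π bond, 3 electron-density regions.
C4: 2 σ bonds, plus two π bonds; 2 regions of electron density → sp.
C5 carries 3 σ bonds, plus one π bond, giving a steric number of 3, so it is sp2.
C6: 4 σ bonds; 4 regions of electron density → sp3.
C7 has 4 σ bonds: steric number 4 → sp3.
C8: 3 σ bonds, plus one π bond; 3 regions of electron density → sp2.
C9: 3 σ bonds, plus one π bond — 3 electron domains, sp2.

C1 sp2, C2 sp2, C3 sp2, C4 sp, C5 sp2, C6 sp3, C7 sp3, C8 sp2, C9 sp2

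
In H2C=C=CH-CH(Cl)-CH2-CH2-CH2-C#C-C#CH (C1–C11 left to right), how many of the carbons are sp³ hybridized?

4

C1: sp2
C2: sp
C3: sp2
C4: sp3 ✓
C5: sp3 ✓
C6: sp3 ✓
C7: sp3 ✓
C8: sp
C9: sp
C10: sp
C11: sp
C4, C5, C6, C7 → 4 sp3 carbons.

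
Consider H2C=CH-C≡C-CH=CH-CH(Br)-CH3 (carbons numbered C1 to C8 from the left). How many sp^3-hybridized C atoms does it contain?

2

C1: sp2
C2: sp2
C3: sp
C4: sp
C5: sp2
C6: sp2
C7: sp3 ✓
C8: sp3 ✓
C7, C8 → 2 sp3 carbons.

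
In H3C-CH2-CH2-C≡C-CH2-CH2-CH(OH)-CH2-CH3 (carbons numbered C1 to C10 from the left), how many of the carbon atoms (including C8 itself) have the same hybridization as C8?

8

C8 is sp3 (only σ bonds).
C1: sp3 ✓
C2: sp3 ✓
C3: sp3 ✓
C4: sp
C5: sp
C6: sp3 ✓
C7: sp3 ✓
C8: sp3 ✓
C9: sp3 ✓
C10: sp3 ✓
8 carbons are sp3.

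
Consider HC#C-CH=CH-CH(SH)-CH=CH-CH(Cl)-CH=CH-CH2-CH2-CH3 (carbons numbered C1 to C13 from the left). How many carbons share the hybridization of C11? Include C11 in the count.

5

C11 is sp3 (only σ bonds).
C1: sp
C2: sp
C3: sp2
C4: sp2
C5: sp3 ✓
C6: sp2
C7: sp2
C8: sp3 ✓
C9: sp2
C10: sp2
C11: sp3 ✓
C12: sp3 ✓
C13: sp3 ✓
5 carbons are sp3.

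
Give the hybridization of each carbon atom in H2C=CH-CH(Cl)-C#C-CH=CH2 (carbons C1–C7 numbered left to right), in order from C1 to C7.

C1: 3 σ bonds, plus one π bond — 3 electron domains, sp2.
C2 — 3 σ bonds, plus one π bond. Steric number 3, so sp2.
C3 carries 4 σ bonds, giving a steric number of 4, so it is sp3.
C4 carries 2 σ bonds, plus two π bonds, giving a steric number of 2, so it is sp.
C5 (2 σ bonds, plus two π bonds) has steric number 2: sp.
C6 — 3 σ bonds, plus one π bond. Steric number 3, so sp2.
C7 (3 σ bonds, plus one π bond) has steric number 3: sp2.

C1 sp2, C2 sp2, C3 sp3, C4 sp, C5 sp, C6 sp2, C7 sp2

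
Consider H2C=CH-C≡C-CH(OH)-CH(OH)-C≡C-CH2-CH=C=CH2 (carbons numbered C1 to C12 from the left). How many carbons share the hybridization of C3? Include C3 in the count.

C3 is sp (two π bonds).
C1: sp2
C2: sp2
C3: sp ✓
C4: sp ✓
C5: sp3
C6: sp3
C7: sp ✓
C8: sp ✓
C9: sp3
C10: sp2
C11: sp ✓
C12: sp2
5 carbons are sp.

5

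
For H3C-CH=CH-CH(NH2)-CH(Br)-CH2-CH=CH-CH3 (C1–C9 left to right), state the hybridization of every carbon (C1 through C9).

C1 sp3, C2 sp2, C3 sp2, C4 sp3, C5 sp3, C6 sp3, C7 sp2, C8 sp2, C9 sp3

C1 is sp3: 4 σ bonds, 4 electron-density regions.
C2 is sp2: 3 σ bonds, plus one π bond, 3 electron-density regions.
C3: 3 σ bonds, plus one π bond; 3 regions of electron density → sp2.
C4 has 4 σ bonds: steric number 4 → sp3.
C5 has 4 σ bonds: steric number 4 → sp3.
C6 carries 4 σ bonds, giving a steric number of 4, so it is sp3.
C7 carries 3 σ bonds, plus one π bond, giving a steric number of 3, so it is sp2.
C8: 3 σ bonds, plus one π bond; 3 regions of electron density → sp2.
C9: 4 σ bonds — 4 electron domains, sp3.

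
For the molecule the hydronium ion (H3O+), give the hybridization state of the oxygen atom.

Three σ bonds + one lone pair = steric number 4 → sp3.

sp3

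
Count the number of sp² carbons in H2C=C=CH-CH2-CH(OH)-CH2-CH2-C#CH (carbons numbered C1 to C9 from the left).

C1: sp2 ✓
C2: sp
C3: sp2 ✓
C4: sp3
C5: sp3
C6: sp3
C7: sp3
C8: sp
C9: sp
C1, C3 → 2 sp2 carbons.

2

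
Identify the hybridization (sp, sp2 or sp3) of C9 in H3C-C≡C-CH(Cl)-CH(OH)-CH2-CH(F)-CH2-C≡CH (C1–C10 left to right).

C9 (2 σ bonds, plus two π bonds) has steric number 2: sp.

sp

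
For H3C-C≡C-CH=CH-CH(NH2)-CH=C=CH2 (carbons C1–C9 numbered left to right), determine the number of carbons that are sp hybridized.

C1: sp3
C2: sp ✓
C3: sp ✓
C4: sp2
C5: sp2
C6: sp3
C7: sp2
C8: sp ✓
C9: sp2
C2, C3, C8 → 3 sp carbons.

3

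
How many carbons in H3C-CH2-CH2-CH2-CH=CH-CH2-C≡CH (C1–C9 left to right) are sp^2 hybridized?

C1: sp3
C2: sp3
C3: sp3
C4: sp3
C5: sp2 ✓
C6: sp2 ✓
C7: sp3
C8: sp
C9: sp
C5, C6 → 2 sp2 carbons.

2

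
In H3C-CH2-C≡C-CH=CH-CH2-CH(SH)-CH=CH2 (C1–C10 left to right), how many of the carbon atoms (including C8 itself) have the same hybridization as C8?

C8 is sp3 (only σ bonds).
C1: sp3 ✓
C2: sp3 ✓
C3: sp
C4: sp
C5: sp2
C6: sp2
C7: sp3 ✓
C8: sp3 ✓
C9: sp2
C10: sp2
4 carbons are sp3.

4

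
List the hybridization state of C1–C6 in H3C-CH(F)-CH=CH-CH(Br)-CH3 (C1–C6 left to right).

C1 sp3, C2 sp3, C3 sp2, C4 sp2, C5 sp3, C6 sp3

C1 has 4 σ bonds: steric number 4 → sp3.
C2 is sp3: 4 σ bonds, 4 electron-density regions.
C3 has 3 σ bonds, plus one π bond: steric number 3 → sp2.
C4 — 3 σ bonds, plus one π bond. Steric number 3, so sp2.
C5: 4 σ bonds; 4 regions of electron density → sp3.
C6: 4 σ bonds — 4 electron domains, sp3.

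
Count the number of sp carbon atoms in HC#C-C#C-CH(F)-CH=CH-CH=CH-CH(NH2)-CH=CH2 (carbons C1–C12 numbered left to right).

C1: sp ✓
C2: sp ✓
C3: sp ✓
C4: sp ✓
C5: sp3
C6: sp2
C7: sp2
C8: sp2
C9: sp2
C10: sp3
C11: sp2
C12: sp2
C1, C2, C3, C4 → 4 sp carbons.

4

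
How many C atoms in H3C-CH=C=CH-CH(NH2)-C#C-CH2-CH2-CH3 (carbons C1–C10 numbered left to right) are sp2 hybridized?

C1: sp3
C2: sp2 ✓
C3: sp
C4: sp2 ✓
C5: sp3
C6: sp
C7: sp
C8: sp3
C9: sp3
C10: sp3
C2, C4 → 2 sp2 carbons.

2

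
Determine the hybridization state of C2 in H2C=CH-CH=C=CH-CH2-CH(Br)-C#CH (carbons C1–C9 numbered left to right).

sp²

C2 carries 3 σ bonds, plus one π bond, giving a steric number of 3, so it is sp2.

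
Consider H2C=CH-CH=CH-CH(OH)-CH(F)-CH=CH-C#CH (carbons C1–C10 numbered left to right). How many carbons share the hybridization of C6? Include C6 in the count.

C6 is sp3 (only σ bonds).
C1: sp2
C2: sp2
C3: sp2
C4: sp2
C5: sp3 ✓
C6: sp3 ✓
C7: sp2
C8: sp2
C9: sp
C10: sp
2 carbons are sp3.

2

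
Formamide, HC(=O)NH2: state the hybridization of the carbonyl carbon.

sp2

The carbonyl carbon has 3 σ bonds, plus one π bond: steric number 3 → sp2.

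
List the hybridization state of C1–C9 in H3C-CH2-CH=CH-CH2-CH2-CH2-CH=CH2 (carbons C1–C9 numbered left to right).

C1 sp3, C2 sp3, C3 sp2, C4 sp2, C5 sp3, C6 sp3, C7 sp3, C8 sp2, C9 sp2

C1 carries 4 σ bonds, giving a steric number of 4, so it is sp3.
C2 has 4 σ bonds: steric number 4 → sp3.
C3 has 3 σ bonds, plus one π bond: steric number 3 → sp2.
C4 — 3 σ bonds, plus one π bond. Steric number 3, so sp2.
C5 has 4 σ bonds: steric number 4 → sp3.
C6 is sp3: 4 σ bonds, 4 electron-density regions.
C7 has 4 σ bonds: steric number 4 → sp3.
C8 — 3 σ bonds, plus one π bond. Steric number 3, so sp2.
C9: 3 σ bonds, plus one π bond — 3 electron domains, sp2.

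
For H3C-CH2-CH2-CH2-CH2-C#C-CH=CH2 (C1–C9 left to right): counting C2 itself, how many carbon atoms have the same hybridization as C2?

5

C2 is sp3 (only σ bonds).
C1: sp3 ✓
C2: sp3 ✓
C3: sp3 ✓
C4: sp3 ✓
C5: sp3 ✓
C6: sp
C7: sp
C8: sp2
C9: sp2
5 carbons are sp3.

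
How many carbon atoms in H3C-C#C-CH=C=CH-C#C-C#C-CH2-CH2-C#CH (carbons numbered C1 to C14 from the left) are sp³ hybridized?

C1: sp3 ✓
C2: sp
C3: sp
C4: sp2
C5: sp
C6: sp2
C7: sp
C8: sp
C9: sp
C10: sp
C11: sp3 ✓
C12: sp3 ✓
C13: sp
C14: sp
C1, C11, C12 → 3 sp3 carbons.

3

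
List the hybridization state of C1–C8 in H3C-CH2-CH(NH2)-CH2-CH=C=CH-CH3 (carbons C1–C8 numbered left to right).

C1 has 4 σ bonds: steric number 4 → sp3.
C2 — 4 σ bonds. Steric number 4, so sp3.
C3 (4 σ bonds) has steric number 4: sp3.
C4: 4 σ bonds — 4 electron domains, sp3.
C5 has 3 σ bonds, plus one π bond: steric number 3 → sp2.
C6 is sp: 2 σ bonds, plus two π bonds, 2 electron-density regions.
C7: 3 σ bonds, plus one π bond; 3 regions of electron density → sp2.
C8: 4 σ bonds — 4 electron domains, sp3.

C1 sp3, C2 sp3, C3 sp3, C4 sp3, C5 sp2, C6 sp, C7 sp2, C8 sp3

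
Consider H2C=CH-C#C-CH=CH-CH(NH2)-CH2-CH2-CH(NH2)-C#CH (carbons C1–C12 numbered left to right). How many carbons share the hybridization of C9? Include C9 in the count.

4

C9 is sp3 (only σ bonds).
C1: sp2
C2: sp2
C3: sp
C4: sp
C5: sp2
C6: sp2
C7: sp3 ✓
C8: sp3 ✓
C9: sp3 ✓
C10: sp3 ✓
C11: sp
C12: sp
4 carbons are sp3.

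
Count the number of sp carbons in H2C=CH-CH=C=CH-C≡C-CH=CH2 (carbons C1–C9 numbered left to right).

C1: sp2
C2: sp2
C3: sp2
C4: sp ✓
C5: sp2
C6: sp ✓
C7: sp ✓
C8: sp2
C9: sp2
C4, C6, C7 → 3 sp carbons.

3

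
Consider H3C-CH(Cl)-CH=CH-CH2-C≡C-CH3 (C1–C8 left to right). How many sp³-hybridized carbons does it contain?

C1: sp3 ✓
C2: sp3 ✓
C3: sp2
C4: sp2
C5: sp3 ✓
C6: sp
C7: sp
C8: sp3 ✓
C1, C2, C5, C8 → 4 sp3 carbons.

4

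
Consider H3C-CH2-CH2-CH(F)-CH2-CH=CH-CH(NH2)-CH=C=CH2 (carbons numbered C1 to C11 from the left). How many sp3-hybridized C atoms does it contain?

6

C1: sp3 ✓
C2: sp3 ✓
C3: sp3 ✓
C4: sp3 ✓
C5: sp3 ✓
C6: sp2
C7: sp2
C8: sp3 ✓
C9: sp2
C10: sp
C11: sp2
C1, C2, C3, C4, C5, C8 → 6 sp3 carbons.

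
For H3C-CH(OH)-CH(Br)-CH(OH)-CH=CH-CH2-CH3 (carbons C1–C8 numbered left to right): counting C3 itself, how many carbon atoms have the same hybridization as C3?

C3 is sp3 (only σ bonds).
C1: sp3 ✓
C2: sp3 ✓
C3: sp3 ✓
C4: sp3 ✓
C5: sp2
C6: sp2
C7: sp3 ✓
C8: sp3 ✓
6 carbons are sp3.

6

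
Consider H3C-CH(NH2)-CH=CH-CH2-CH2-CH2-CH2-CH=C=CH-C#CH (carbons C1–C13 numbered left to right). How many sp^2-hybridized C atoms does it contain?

4

C1: sp3
C2: sp3
C3: sp2 ✓
C4: sp2 ✓
C5: sp3
C6: sp3
C7: sp3
C8: sp3
C9: sp2 ✓
C10: sp
C11: sp2 ✓
C12: sp
C13: sp
C3, C4, C9, C11 → 4 sp2 carbons.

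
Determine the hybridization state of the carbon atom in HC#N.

sp

The carbon atom: 2 σ bonds, plus two π bonds — 2 electron domains, sp.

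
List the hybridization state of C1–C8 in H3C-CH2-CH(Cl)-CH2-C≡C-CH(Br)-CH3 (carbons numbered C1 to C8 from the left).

C1 sp3, C2 sp3, C3 sp3, C4 sp3, C5 sp, C6 sp, C7 sp3, C8 sp3

C1 is sp3: 4 σ bonds, 4 electron-density regions.
C2: 4 σ bonds — 4 electron domains, sp3.
C3: 4 σ bonds; 4 regions of electron density → sp3.
C4 — 4 σ bonds. Steric number 4, so sp3.
C5 carries 2 σ bonds, plus two π bonds, giving a steric number of 2, so it is sp.
C6: 2 σ bonds, plus two π bonds; 2 regions of electron density → sp.
C7: 4 σ bonds — 4 electron domains, sp3.
C8 is sp3: 4 σ bonds, 4 electron-density regions.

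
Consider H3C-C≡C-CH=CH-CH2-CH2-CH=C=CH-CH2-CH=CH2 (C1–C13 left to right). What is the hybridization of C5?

sp^2

C5: 3 σ bonds, plus one π bond; 3 regions of electron density → sp2.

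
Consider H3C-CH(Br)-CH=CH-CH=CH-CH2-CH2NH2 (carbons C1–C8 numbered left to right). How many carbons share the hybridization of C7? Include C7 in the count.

C7 is sp3 (only σ bonds).
C1: sp3 ✓
C2: sp3 ✓
C3: sp2
C4: sp2
C5: sp2
C6: sp2
C7: sp3 ✓
C8: sp3 ✓
4 carbons are sp3.

4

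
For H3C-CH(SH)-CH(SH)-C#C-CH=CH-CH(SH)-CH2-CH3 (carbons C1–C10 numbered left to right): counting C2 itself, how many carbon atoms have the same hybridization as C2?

C2 is sp3 (only σ bonds).
C1: sp3 ✓
C2: sp3 ✓
C3: sp3 ✓
C4: sp
C5: sp
C6: sp2
C7: sp2
C8: sp3 ✓
C9: sp3 ✓
C10: sp3 ✓
6 carbons are sp3.

6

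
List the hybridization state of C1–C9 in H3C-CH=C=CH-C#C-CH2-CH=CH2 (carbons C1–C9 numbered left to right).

C1 sp3, C2 sp2, C3 sp, C4 sp2, C5 sp, C6 sp, C7 sp3, C8 sp2, C9 sp2

C1: 4 σ bonds — 4 electron domains, sp3.
C2: 3 σ bonds, plus one π bond — 3 electron domains, sp2.
C3: 2 σ bonds, plus two π bonds; 2 regions of electron density → sp.
C4 has 3 σ bonds, plus one π bond: steric number 3 → sp2.
C5 (2 σ bonds, plus two π bonds) has steric number 2: sp.
C6 has 2 σ bonds, plus two π bonds: steric number 2 → sp.
C7 is sp3: 4 σ bonds, 4 electron-density regions.
C8: 3 σ bonds, plus one π bond — 3 electron domains, sp2.
C9 carries 3 σ bonds, plus one π bond, giving a steric number of 3, so it is sp2.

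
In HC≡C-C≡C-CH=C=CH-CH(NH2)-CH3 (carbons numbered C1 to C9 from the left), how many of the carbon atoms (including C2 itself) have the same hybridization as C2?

5

C2 is sp (two π bonds).
C1: sp ✓
C2: sp ✓
C3: sp ✓
C4: sp ✓
C5: sp2
C6: sp ✓
C7: sp2
C8: sp3
C9: sp3
5 carbons are sp.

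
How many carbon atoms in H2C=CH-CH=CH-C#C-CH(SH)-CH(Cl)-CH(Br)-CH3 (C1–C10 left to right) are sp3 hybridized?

C1: sp2
C2: sp2
C3: sp2
C4: sp2
C5: sp
C6: sp
C7: sp3 ✓
C8: sp3 ✓
C9: sp3 ✓
C10: sp3 ✓
C7, C8, C9, C10 → 4 sp3 carbons.

4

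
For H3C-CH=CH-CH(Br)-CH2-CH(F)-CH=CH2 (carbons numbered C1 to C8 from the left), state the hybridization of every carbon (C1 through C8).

C1: 4 σ bonds; 4 regions of electron density → sp3.
C2 (3 σ bonds, plus one π bond) has steric number 3: sp2.
C3 — 3 σ bonds, plus one π bond. Steric number 3, so sp2.
C4 is sp3: 4 σ bonds, 4 electron-density regions.
C5 has 4 σ bonds: steric number 4 → sp3.
C6 has 4 σ bonds: steric number 4 → sp3.
C7: 3 σ bonds, plus one π bond; 3 regions of electron density → sp2.
C8 carries 3 σ bonds, plus one π bond, giving a steric number of 3, so it is sp2.

C1 sp3, C2 sp2, C3 sp2, C4 sp3, C5 sp3, C6 sp3, C7 sp2, C8 sp2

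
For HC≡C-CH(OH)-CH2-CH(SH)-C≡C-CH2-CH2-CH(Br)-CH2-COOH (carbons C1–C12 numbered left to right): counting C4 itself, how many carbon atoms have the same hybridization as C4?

C4 is sp3 (only σ bonds).
C1: sp
C2: sp
C3: sp3 ✓
C4: sp3 ✓
C5: sp3 ✓
C6: sp
C7: sp
C8: sp3 ✓
C9: sp3 ✓
C10: sp3 ✓
C11: sp3 ✓
C12: sp2
7 carbons are sp3.

7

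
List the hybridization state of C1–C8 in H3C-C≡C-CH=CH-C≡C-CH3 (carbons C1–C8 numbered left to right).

C1 is sp3: 4 σ bonds, 4 electron-density regions.
C2: 2 σ bonds, plus two π bonds — 2 electron domains, sp.
C3 has 2 σ bonds, plus two π bonds: steric number 2 → sp.
C4 — 3 σ bonds, plus one π bond. Steric number 3, so sp2.
C5 has 3 σ bonds, plus one π bond: steric number 3 → sp2.
C6: 2 σ bonds, plus two π bonds — 2 electron domains, sp.
C7: 2 σ bonds, plus two π bonds; 2 regions of electron density → sp.
C8 (4 σ bonds) has steric number 4: sp3.

C1 sp3, C2 sp, C3 sp, C4 sp2, C5 sp2, C6 sp, C7 sp, C8 sp3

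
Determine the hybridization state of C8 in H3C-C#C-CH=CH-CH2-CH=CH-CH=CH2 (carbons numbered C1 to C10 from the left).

sp^2

C8 (3 σ bonds, plus one π bond) has steric number 3: sp2.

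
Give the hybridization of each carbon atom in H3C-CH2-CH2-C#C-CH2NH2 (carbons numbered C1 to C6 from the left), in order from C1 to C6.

C1 — 4 σ bonds. Steric number 4, so sp3.
C2: 4 σ bonds; 4 regions of electron density → sp3.
C3 is sp3: 4 σ bonds, 4 electron-density regions.
C4 (2 σ bonds, plus two π bonds) has steric number 2: sp.
C5: 2 σ bonds, plus two π bonds — 2 electron domains, sp.
C6 carries 4 σ bonds, giving a steric number of 4, so it is sp3.

C1 sp3, C2 sp3, C3 sp3, C4 sp, C5 sp, C6 sp3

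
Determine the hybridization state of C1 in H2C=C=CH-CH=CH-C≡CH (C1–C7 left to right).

sp2

C1 is sp2: 3 σ bonds, plus one π bond, 3 electron-density regions.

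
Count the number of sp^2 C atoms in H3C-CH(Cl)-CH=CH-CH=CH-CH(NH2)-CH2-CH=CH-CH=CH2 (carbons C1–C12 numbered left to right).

C1: sp3
C2: sp3
C3: sp2 ✓
C4: sp2 ✓
C5: sp2 ✓
C6: sp2 ✓
C7: sp3
C8: sp3
C9: sp2 ✓
C10: sp2 ✓
C11: sp2 ✓
C12: sp2 ✓
C3, C4, C5, C6, C9, C10, C11, C12 → 8 sp2 carbons.

8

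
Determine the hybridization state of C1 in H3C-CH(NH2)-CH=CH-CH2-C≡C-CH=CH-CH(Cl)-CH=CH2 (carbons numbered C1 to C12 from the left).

C1: 4 σ bonds — 4 electron domains, sp3.

sp^3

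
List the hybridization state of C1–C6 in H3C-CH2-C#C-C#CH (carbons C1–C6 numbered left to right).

C1 carries 4 σ bonds, giving a steric number of 4, so it is sp3.
C2 is sp3: 4 σ bonds, 4 electron-density regions.
C3: 2 σ bonds, plus two π bonds — 2 electron domains, sp.
C4 carries 2 σ bonds, plus two π bonds, giving a steric number of 2, so it is sp.
C5 carries 2 σ bonds, plus two π bonds, giving a steric number of 2, so it is sp.
C6 has 2 σ bonds, plus two π bonds: steric number 2 → sp.

C1 sp3, C2 sp3, C3 sp, C4 sp, C5 sp, C6 sp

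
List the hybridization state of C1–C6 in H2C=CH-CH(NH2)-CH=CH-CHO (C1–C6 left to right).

C1: 3 σ bonds, plus one π bond — 3 electron domains, sp2.
C2: 3 σ bonds, plus one π bond; 3 regions of electron density → sp2.
C3 (4 σ bonds) has steric number 4: sp3.
C4 carries 3 σ bonds, plus one π bond, giving a steric number of 3, so it is sp2.
C5 — 3 σ bonds, plus one π bond. Steric number 3, so sp2.
C6 — 3 σ bonds, plus one π bond. Steric number 3, so sp2.

C1 sp2, C2 sp2, C3 sp3, C4 sp2, C5 sp2, C6 sp2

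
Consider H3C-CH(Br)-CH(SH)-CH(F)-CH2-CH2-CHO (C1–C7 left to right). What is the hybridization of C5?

C5 (4 σ bonds) has steric number 4: sp3.

sp3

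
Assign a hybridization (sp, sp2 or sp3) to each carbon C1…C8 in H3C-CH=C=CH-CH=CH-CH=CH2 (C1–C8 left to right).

C1 sp3, C2 sp2, C3 sp, C4 sp2, C5 sp2, C6 sp2, C7 sp2, C8 sp2

C1 (4 σ bonds) has steric number 4: sp3.
C2 is sp2: 3 σ bonds, plus one π bond, 3 electron-density regions.
C3: 2 σ bonds, plus two π bonds — 2 electron domains, sp.
C4 carries 3 σ bonds, plus one π bond, giving a steric number of 3, so it is sp2.
C5: 3 σ bonds, plus one π bond; 3 regions of electron density → sp2.
C6: 3 σ bonds, plus one π bond — 3 electron domains, sp2.
C7: 3 σ bonds, plus one π bond; 3 regions of electron density → sp2.
C8 is sp2: 3 σ bonds, plus one π bond, 3 electron-density regions.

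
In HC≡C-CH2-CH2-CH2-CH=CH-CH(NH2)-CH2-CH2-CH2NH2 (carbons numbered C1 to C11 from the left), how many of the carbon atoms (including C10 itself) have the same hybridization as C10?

C10 is sp3 (only σ bonds).
C1: sp
C2: sp
C3: sp3 ✓
C4: sp3 ✓
C5: sp3 ✓
C6: sp2
C7: sp2
C8: sp3 ✓
C9: sp3 ✓
C10: sp3 ✓
C11: sp3 ✓
7 carbons are sp3.

7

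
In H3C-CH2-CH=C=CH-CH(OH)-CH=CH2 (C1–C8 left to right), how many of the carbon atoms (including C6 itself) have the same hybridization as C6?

3

C6 is sp3 (only σ bonds).
C1: sp3 ✓
C2: sp3 ✓
C3: sp2
C4: sp
C5: sp2
C6: sp3 ✓
C7: sp2
C8: sp2
3 carbons are sp3.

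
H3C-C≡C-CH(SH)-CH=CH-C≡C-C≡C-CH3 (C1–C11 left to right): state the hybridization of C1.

sp3

C1 — 4 σ bonds. Steric number 4, so sp3.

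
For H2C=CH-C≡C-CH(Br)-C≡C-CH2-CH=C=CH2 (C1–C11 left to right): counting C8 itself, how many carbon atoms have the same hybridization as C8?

C8 is sp3 (only σ bonds).
C1: sp2
C2: sp2
C3: sp
C4: sp
C5: sp3 ✓
C6: sp
C7: sp
C8: sp3 ✓
C9: sp2
C10: sp
C11: sp2
2 carbons are sp3.

2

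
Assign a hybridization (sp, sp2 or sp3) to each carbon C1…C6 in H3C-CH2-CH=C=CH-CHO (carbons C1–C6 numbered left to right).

C1 is sp3: 4 σ bonds, 4 electron-density regions.
C2: 4 σ bonds; 4 regions of electron density → sp3.
C3 (3 σ bonds, plus one π bond) has steric number 3: sp2.
C4 carries 2 σ bonds, plus two π bonds, giving a steric number of 2, so it is sp.
C5: 3 σ bonds, plus one π bond; 3 regions of electron density → sp2.
C6 — 3 σ bonds, plus one π bond. Steric number 3, so sp2.

C1 sp3, C2 sp3, C3 sp2, C4 sp, C5 sp2, C6 sp2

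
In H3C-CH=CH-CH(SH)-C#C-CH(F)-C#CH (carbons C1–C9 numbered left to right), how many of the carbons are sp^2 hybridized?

C1: sp3
C2: sp2 ✓
C3: sp2 ✓
C4: sp3
C5: sp
C6: sp
C7: sp3
C8: sp
C9: sp
C2, C3 → 2 sp2 carbons.

2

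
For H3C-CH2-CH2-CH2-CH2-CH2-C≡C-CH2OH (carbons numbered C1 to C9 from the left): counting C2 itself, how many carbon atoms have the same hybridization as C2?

7

C2 is sp3 (only σ bonds).
C1: sp3 ✓
C2: sp3 ✓
C3: sp3 ✓
C4: sp3 ✓
C5: sp3 ✓
C6: sp3 ✓
C7: sp
C8: sp
C9: sp3 ✓
7 carbons are sp3.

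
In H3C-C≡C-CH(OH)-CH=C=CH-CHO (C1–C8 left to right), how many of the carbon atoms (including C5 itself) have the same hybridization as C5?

3

C5 is sp2 (one π bond).
C1: sp3
C2: sp
C3: sp
C4: sp3
C5: sp2 ✓
C6: sp
C7: sp2 ✓
C8: sp2 ✓
3 carbons are sp2.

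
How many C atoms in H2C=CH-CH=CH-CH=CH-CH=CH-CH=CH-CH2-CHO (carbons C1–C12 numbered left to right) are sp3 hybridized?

1

C1: sp2
C2: sp2
C3: sp2
C4: sp2
C5: sp2
C6: sp2
C7: sp2
C8: sp2
C9: sp2
C10: sp2
C11: sp3 ✓
C12: sp2
C11 → 1 sp3 carbon.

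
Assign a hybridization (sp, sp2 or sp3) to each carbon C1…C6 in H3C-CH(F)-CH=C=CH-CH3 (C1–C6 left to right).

C1 sp3, C2 sp3, C3 sp2, C4 sp, C5 sp2, C6 sp3

C1: 4 σ bonds; 4 regions of electron density → sp3.
C2 — 4 σ bonds. Steric number 4, so sp3.
C3: 3 σ bonds, plus one π bond — 3 electron domains, sp2.
C4 carries 2 σ bonds, plus two π bonds, giving a steric number of 2, so it is sp.
C5 is sp2: 3 σ bonds, plus one π bond, 3 electron-density regions.
C6 has 4 σ bonds: steric number 4 → sp3.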